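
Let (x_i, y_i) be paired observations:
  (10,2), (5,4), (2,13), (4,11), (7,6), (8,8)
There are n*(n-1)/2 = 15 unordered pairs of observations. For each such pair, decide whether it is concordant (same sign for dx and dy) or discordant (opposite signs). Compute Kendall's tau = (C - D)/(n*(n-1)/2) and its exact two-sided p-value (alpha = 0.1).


Step 1: Enumerate the 15 unordered pairs (i,j) with i<j and classify each by sign(x_j-x_i) * sign(y_j-y_i).
  (1,2):dx=-5,dy=+2->D; (1,3):dx=-8,dy=+11->D; (1,4):dx=-6,dy=+9->D; (1,5):dx=-3,dy=+4->D
  (1,6):dx=-2,dy=+6->D; (2,3):dx=-3,dy=+9->D; (2,4):dx=-1,dy=+7->D; (2,5):dx=+2,dy=+2->C
  (2,6):dx=+3,dy=+4->C; (3,4):dx=+2,dy=-2->D; (3,5):dx=+5,dy=-7->D; (3,6):dx=+6,dy=-5->D
  (4,5):dx=+3,dy=-5->D; (4,6):dx=+4,dy=-3->D; (5,6):dx=+1,dy=+2->C
Step 2: C = 3, D = 12, total pairs = 15.
Step 3: tau = (C - D)/(n(n-1)/2) = (3 - 12)/15 = -0.600000.
Step 4: Exact two-sided p-value (enumerate n! = 720 permutations of y under H0): p = 0.136111.
Step 5: alpha = 0.1. fail to reject H0.

tau_b = -0.6000 (C=3, D=12), p = 0.136111, fail to reject H0.


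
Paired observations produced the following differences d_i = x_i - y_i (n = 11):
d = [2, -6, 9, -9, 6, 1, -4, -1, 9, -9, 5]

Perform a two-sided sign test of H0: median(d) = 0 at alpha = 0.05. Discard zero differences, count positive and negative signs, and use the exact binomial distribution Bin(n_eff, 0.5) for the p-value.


Step 1: Discard zero differences. Original n = 11; n_eff = number of nonzero differences = 11.
Nonzero differences (with sign): +2, -6, +9, -9, +6, +1, -4, -1, +9, -9, +5
Step 2: Count signs: positive = 6, negative = 5.
Step 3: Under H0: P(positive) = 0.5, so the number of positives S ~ Bin(11, 0.5).
Step 4: Two-sided exact p-value = sum of Bin(11,0.5) probabilities at or below the observed probability = 1.000000.
Step 5: alpha = 0.05. fail to reject H0.

n_eff = 11, pos = 6, neg = 5, p = 1.000000, fail to reject H0.


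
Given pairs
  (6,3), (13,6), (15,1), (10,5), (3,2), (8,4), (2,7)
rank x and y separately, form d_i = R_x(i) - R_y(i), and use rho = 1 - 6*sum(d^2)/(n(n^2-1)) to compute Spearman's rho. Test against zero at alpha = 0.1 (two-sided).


Step 1: Rank x and y separately (midranks; no ties here).
rank(x): 6->3, 13->6, 15->7, 10->5, 3->2, 8->4, 2->1
rank(y): 3->3, 6->6, 1->1, 5->5, 2->2, 4->4, 7->7
Step 2: d_i = R_x(i) - R_y(i); compute d_i^2.
  (3-3)^2=0, (6-6)^2=0, (7-1)^2=36, (5-5)^2=0, (2-2)^2=0, (4-4)^2=0, (1-7)^2=36
sum(d^2) = 72.
Step 3: rho = 1 - 6*72 / (7*(7^2 - 1)) = 1 - 432/336 = -0.285714.
Step 4: Under H0, t = rho * sqrt((n-2)/(1-rho^2)) = -0.6667 ~ t(5).
Step 5: Two-sided p-value from the t-distribution with 5 df = 0.534509.
Step 6: alpha = 0.1. fail to reject H0.

rho = -0.2857, p = 0.534509, fail to reject H0 at alpha = 0.1.


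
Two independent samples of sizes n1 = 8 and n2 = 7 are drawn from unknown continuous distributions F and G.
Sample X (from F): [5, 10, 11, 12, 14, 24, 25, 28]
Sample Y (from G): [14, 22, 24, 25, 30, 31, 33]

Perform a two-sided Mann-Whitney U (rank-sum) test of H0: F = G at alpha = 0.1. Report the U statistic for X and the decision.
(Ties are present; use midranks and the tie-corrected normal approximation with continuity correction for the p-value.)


Step 1: Combine and sort all 15 observations; assign midranks.
sorted (value, group): (5,X), (10,X), (11,X), (12,X), (14,X), (14,Y), (22,Y), (24,X), (24,Y), (25,X), (25,Y), (28,X), (30,Y), (31,Y), (33,Y)
ranks: 5->1, 10->2, 11->3, 12->4, 14->5.5, 14->5.5, 22->7, 24->8.5, 24->8.5, 25->10.5, 25->10.5, 28->12, 30->13, 31->14, 33->15
Step 2: Rank sum for X: R1 = 1 + 2 + 3 + 4 + 5.5 + 8.5 + 10.5 + 12 = 46.5.
Step 3: U_X = R1 - n1(n1+1)/2 = 46.5 - 8*9/2 = 46.5 - 36 = 10.5.
       U_Y = n1*n2 - U_X = 56 - 10.5 = 45.5.
Step 4: Ties are present, so use the tie-corrected normal approximation (with continuity correction) for the p-value.
Step 5: p-value = 0.048534; compare to alpha = 0.1. reject H0.

U_X = 10.5, p = 0.048534, reject H0 at alpha = 0.1.


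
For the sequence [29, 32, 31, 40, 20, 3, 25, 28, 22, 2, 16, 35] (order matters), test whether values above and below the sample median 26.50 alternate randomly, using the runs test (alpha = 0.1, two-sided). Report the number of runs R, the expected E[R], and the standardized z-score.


Step 1: Compute median = 26.50; label A = above, B = below.
Labels in order: AAAABBBABBBA  (n_A = 6, n_B = 6)
Step 2: Count runs R = 5.
Step 3: Under H0 (random ordering), E[R] = 2*n_A*n_B/(n_A+n_B) + 1 = 2*6*6/12 + 1 = 7.0000.
        Var[R] = 2*n_A*n_B*(2*n_A*n_B - n_A - n_B) / ((n_A+n_B)^2 * (n_A+n_B-1)) = 4320/1584 = 2.7273.
        SD[R] = 1.6514.
Step 4: Continuity-corrected z = (R + 0.5 - E[R]) / SD[R] = (5 + 0.5 - 7.0000) / 1.6514 = -0.9083.
Step 5: Two-sided p-value via normal approximation = 2*(1 - Phi(|z|)) = 0.363722.
Step 6: alpha = 0.1. fail to reject H0.

R = 5, z = -0.9083, p = 0.363722, fail to reject H0.


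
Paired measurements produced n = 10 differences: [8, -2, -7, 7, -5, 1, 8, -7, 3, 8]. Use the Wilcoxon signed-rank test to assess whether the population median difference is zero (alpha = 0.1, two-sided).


Step 1: Drop any zero differences (none here) and take |d_i|.
|d| = [8, 2, 7, 7, 5, 1, 8, 7, 3, 8]
Step 2: Midrank |d_i| (ties get averaged ranks).
ranks: |8|->9, |2|->2, |7|->6, |7|->6, |5|->4, |1|->1, |8|->9, |7|->6, |3|->3, |8|->9
Step 3: Attach original signs; sum ranks with positive sign and with negative sign.
W+ = 9 + 6 + 1 + 9 + 3 + 9 = 37
W- = 2 + 6 + 4 + 6 = 18
(Check: W+ + W- = 55 should equal n(n+1)/2 = 55.)
Step 4: Test statistic W = min(W+, W-) = 18.
Step 5: Ties in |d|, so use the tie-corrected normal approximation.
        E[W] = n(n+1)/4 = 10*11/4 = 27.5.
        Tie groups: |d|=7 (t=3), |d|=8 (t=3); sum(t^3 - t) = 48.
        Var[W] = n(n+1)(2n+1)/24 - sum(t^3-t)/48 = 2310/24 - 48/48 = 95.25.
        z = (W - E[W]) / sqrt(Var[W]) = (18 - 27.5) / 9.7596 = -0.9734.
        Two-sided p = 2*Phi(z) = 0.330355.
Step 6: alpha = 0.1. fail to reject H0.

W+ = 37, W- = 18, W = min = 18, p = 0.330355, fail to reject H0.


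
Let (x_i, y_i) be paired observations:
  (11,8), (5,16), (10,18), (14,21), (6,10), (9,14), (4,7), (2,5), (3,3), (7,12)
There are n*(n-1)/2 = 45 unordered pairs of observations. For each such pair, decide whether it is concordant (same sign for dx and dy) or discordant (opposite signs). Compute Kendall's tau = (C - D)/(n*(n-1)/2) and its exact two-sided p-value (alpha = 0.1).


Step 1: Enumerate the 45 unordered pairs (i,j) with i<j and classify each by sign(x_j-x_i) * sign(y_j-y_i).
  (1,2):dx=-6,dy=+8->D; (1,3):dx=-1,dy=+10->D; (1,4):dx=+3,dy=+13->C; (1,5):dx=-5,dy=+2->D
  (1,6):dx=-2,dy=+6->D; (1,7):dx=-7,dy=-1->C; (1,8):dx=-9,dy=-3->C; (1,9):dx=-8,dy=-5->C
  (1,10):dx=-4,dy=+4->D; (2,3):dx=+5,dy=+2->C; (2,4):dx=+9,dy=+5->C; (2,5):dx=+1,dy=-6->D
  (2,6):dx=+4,dy=-2->D; (2,7):dx=-1,dy=-9->C; (2,8):dx=-3,dy=-11->C; (2,9):dx=-2,dy=-13->C
  (2,10):dx=+2,dy=-4->D; (3,4):dx=+4,dy=+3->C; (3,5):dx=-4,dy=-8->C; (3,6):dx=-1,dy=-4->C
  (3,7):dx=-6,dy=-11->C; (3,8):dx=-8,dy=-13->C; (3,9):dx=-7,dy=-15->C; (3,10):dx=-3,dy=-6->C
  (4,5):dx=-8,dy=-11->C; (4,6):dx=-5,dy=-7->C; (4,7):dx=-10,dy=-14->C; (4,8):dx=-12,dy=-16->C
  (4,9):dx=-11,dy=-18->C; (4,10):dx=-7,dy=-9->C; (5,6):dx=+3,dy=+4->C; (5,7):dx=-2,dy=-3->C
  (5,8):dx=-4,dy=-5->C; (5,9):dx=-3,dy=-7->C; (5,10):dx=+1,dy=+2->C; (6,7):dx=-5,dy=-7->C
  (6,8):dx=-7,dy=-9->C; (6,9):dx=-6,dy=-11->C; (6,10):dx=-2,dy=-2->C; (7,8):dx=-2,dy=-2->C
  (7,9):dx=-1,dy=-4->C; (7,10):dx=+3,dy=+5->C; (8,9):dx=+1,dy=-2->D; (8,10):dx=+5,dy=+7->C
  (9,10):dx=+4,dy=+9->C
Step 2: C = 36, D = 9, total pairs = 45.
Step 3: tau = (C - D)/(n(n-1)/2) = (36 - 9)/45 = 0.600000.
Step 4: Exact two-sided p-value (enumerate n! = 3628800 permutations of y under H0): p = 0.016666.
Step 5: alpha = 0.1. reject H0.

tau_b = 0.6000 (C=36, D=9), p = 0.016666, reject H0.


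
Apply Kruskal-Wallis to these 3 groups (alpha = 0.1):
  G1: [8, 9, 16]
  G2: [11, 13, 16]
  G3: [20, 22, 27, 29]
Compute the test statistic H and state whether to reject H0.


Step 1: Combine all N = 10 observations and assign midranks.
sorted (value, group, rank): (8,G1,1), (9,G1,2), (11,G2,3), (13,G2,4), (16,G1,5.5), (16,G2,5.5), (20,G3,7), (22,G3,8), (27,G3,9), (29,G3,10)
Step 2: Sum ranks within each group.
R_1 = 8.5 (n_1 = 3)
R_2 = 12.5 (n_2 = 3)
R_3 = 34 (n_3 = 4)
Step 3: H = 12/(N(N+1)) * sum(R_i^2/n_i) - 3(N+1)
     = 12/(10*11) * (8.5^2/3 + 12.5^2/3 + 34^2/4) - 3*11
     = 0.109091 * 365.167 - 33
     = 6.836364.
Step 4: Ties present; correction factor C = 1 - 6/(10^3 - 10) = 0.993939. Corrected H = 6.836364 / 0.993939 = 6.878049.
Step 5: Under H0, H ~ chi^2(2); p-value = 0.032096.
Step 6: alpha = 0.1. reject H0.

H = 6.8780, df = 2, p = 0.032096, reject H0.


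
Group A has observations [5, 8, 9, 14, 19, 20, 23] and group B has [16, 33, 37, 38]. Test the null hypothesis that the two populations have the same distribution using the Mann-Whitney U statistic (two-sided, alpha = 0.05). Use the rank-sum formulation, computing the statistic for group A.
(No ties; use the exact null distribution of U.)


Step 1: Combine and sort all 11 observations; assign midranks.
sorted (value, group): (5,X), (8,X), (9,X), (14,X), (16,Y), (19,X), (20,X), (23,X), (33,Y), (37,Y), (38,Y)
ranks: 5->1, 8->2, 9->3, 14->4, 16->5, 19->6, 20->7, 23->8, 33->9, 37->10, 38->11
Step 2: Rank sum for X: R1 = 1 + 2 + 3 + 4 + 6 + 7 + 8 = 31.
Step 3: U_X = R1 - n1(n1+1)/2 = 31 - 7*8/2 = 31 - 28 = 3.
       U_Y = n1*n2 - U_X = 28 - 3 = 25.
Step 4: No ties, so the exact null distribution of U (based on enumerating the C(11,7) = 330 equally likely rank assignments) gives the two-sided p-value.
Step 5: p-value = 0.042424; compare to alpha = 0.05. reject H0.

U_X = 3, p = 0.042424, reject H0 at alpha = 0.05.


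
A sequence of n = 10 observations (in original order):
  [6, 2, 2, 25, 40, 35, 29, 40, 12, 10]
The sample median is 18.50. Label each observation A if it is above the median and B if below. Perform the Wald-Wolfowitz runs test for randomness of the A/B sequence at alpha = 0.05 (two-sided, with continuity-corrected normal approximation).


Step 1: Compute median = 18.50; label A = above, B = below.
Labels in order: BBBAAAAABB  (n_A = 5, n_B = 5)
Step 2: Count runs R = 3.
Step 3: Under H0 (random ordering), E[R] = 2*n_A*n_B/(n_A+n_B) + 1 = 2*5*5/10 + 1 = 6.0000.
        Var[R] = 2*n_A*n_B*(2*n_A*n_B - n_A - n_B) / ((n_A+n_B)^2 * (n_A+n_B-1)) = 2000/900 = 2.2222.
        SD[R] = 1.4907.
Step 4: Continuity-corrected z = (R + 0.5 - E[R]) / SD[R] = (3 + 0.5 - 6.0000) / 1.4907 = -1.6771.
Step 5: Two-sided p-value via normal approximation = 2*(1 - Phi(|z|)) = 0.093533.
Step 6: alpha = 0.05. fail to reject H0.

R = 3, z = -1.6771, p = 0.093533, fail to reject H0.


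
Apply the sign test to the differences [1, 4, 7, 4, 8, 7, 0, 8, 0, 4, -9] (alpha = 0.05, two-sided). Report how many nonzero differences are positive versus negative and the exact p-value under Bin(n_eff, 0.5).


Step 1: Discard zero differences. Original n = 11; n_eff = number of nonzero differences = 9.
Nonzero differences (with sign): +1, +4, +7, +4, +8, +7, +8, +4, -9
Step 2: Count signs: positive = 8, negative = 1.
Step 3: Under H0: P(positive) = 0.5, so the number of positives S ~ Bin(9, 0.5).
Step 4: Two-sided exact p-value = sum of Bin(9,0.5) probabilities at or below the observed probability = 0.039062.
Step 5: alpha = 0.05. reject H0.

n_eff = 9, pos = 8, neg = 1, p = 0.039062, reject H0.


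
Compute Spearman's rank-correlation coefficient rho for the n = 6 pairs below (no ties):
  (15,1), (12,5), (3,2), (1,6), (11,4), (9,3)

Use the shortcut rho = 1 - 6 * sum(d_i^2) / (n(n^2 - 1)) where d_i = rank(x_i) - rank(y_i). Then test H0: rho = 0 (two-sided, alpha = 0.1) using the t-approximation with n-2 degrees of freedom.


Step 1: Rank x and y separately (midranks; no ties here).
rank(x): 15->6, 12->5, 3->2, 1->1, 11->4, 9->3
rank(y): 1->1, 5->5, 2->2, 6->6, 4->4, 3->3
Step 2: d_i = R_x(i) - R_y(i); compute d_i^2.
  (6-1)^2=25, (5-5)^2=0, (2-2)^2=0, (1-6)^2=25, (4-4)^2=0, (3-3)^2=0
sum(d^2) = 50.
Step 3: rho = 1 - 6*50 / (6*(6^2 - 1)) = 1 - 300/210 = -0.428571.
Step 4: Under H0, t = rho * sqrt((n-2)/(1-rho^2)) = -0.9487 ~ t(4).
Step 5: Two-sided p-value from the t-distribution with 4 df = 0.396501.
Step 6: alpha = 0.1. fail to reject H0.

rho = -0.4286, p = 0.396501, fail to reject H0 at alpha = 0.1.


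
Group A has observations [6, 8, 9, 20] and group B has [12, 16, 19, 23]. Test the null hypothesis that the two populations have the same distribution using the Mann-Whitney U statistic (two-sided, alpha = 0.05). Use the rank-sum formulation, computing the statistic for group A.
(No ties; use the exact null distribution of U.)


Step 1: Combine and sort all 8 observations; assign midranks.
sorted (value, group): (6,X), (8,X), (9,X), (12,Y), (16,Y), (19,Y), (20,X), (23,Y)
ranks: 6->1, 8->2, 9->3, 12->4, 16->5, 19->6, 20->7, 23->8
Step 2: Rank sum for X: R1 = 1 + 2 + 3 + 7 = 13.
Step 3: U_X = R1 - n1(n1+1)/2 = 13 - 4*5/2 = 13 - 10 = 3.
       U_Y = n1*n2 - U_X = 16 - 3 = 13.
Step 4: No ties, so the exact null distribution of U (based on enumerating the C(8,4) = 70 equally likely rank assignments) gives the two-sided p-value.
Step 5: p-value = 0.200000; compare to alpha = 0.05. fail to reject H0.

U_X = 3, p = 0.200000, fail to reject H0 at alpha = 0.05.


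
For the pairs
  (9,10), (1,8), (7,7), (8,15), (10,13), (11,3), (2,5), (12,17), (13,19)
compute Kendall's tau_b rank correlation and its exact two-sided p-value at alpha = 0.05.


Step 1: Enumerate the 36 unordered pairs (i,j) with i<j and classify each by sign(x_j-x_i) * sign(y_j-y_i).
  (1,2):dx=-8,dy=-2->C; (1,3):dx=-2,dy=-3->C; (1,4):dx=-1,dy=+5->D; (1,5):dx=+1,dy=+3->C
  (1,6):dx=+2,dy=-7->D; (1,7):dx=-7,dy=-5->C; (1,8):dx=+3,dy=+7->C; (1,9):dx=+4,dy=+9->C
  (2,3):dx=+6,dy=-1->D; (2,4):dx=+7,dy=+7->C; (2,5):dx=+9,dy=+5->C; (2,6):dx=+10,dy=-5->D
  (2,7):dx=+1,dy=-3->D; (2,8):dx=+11,dy=+9->C; (2,9):dx=+12,dy=+11->C; (3,4):dx=+1,dy=+8->C
  (3,5):dx=+3,dy=+6->C; (3,6):dx=+4,dy=-4->D; (3,7):dx=-5,dy=-2->C; (3,8):dx=+5,dy=+10->C
  (3,9):dx=+6,dy=+12->C; (4,5):dx=+2,dy=-2->D; (4,6):dx=+3,dy=-12->D; (4,7):dx=-6,dy=-10->C
  (4,8):dx=+4,dy=+2->C; (4,9):dx=+5,dy=+4->C; (5,6):dx=+1,dy=-10->D; (5,7):dx=-8,dy=-8->C
  (5,8):dx=+2,dy=+4->C; (5,9):dx=+3,dy=+6->C; (6,7):dx=-9,dy=+2->D; (6,8):dx=+1,dy=+14->C
  (6,9):dx=+2,dy=+16->C; (7,8):dx=+10,dy=+12->C; (7,9):dx=+11,dy=+14->C; (8,9):dx=+1,dy=+2->C
Step 2: C = 26, D = 10, total pairs = 36.
Step 3: tau = (C - D)/(n(n-1)/2) = (26 - 10)/36 = 0.444444.
Step 4: Exact two-sided p-value (enumerate n! = 362880 permutations of y under H0): p = 0.119439.
Step 5: alpha = 0.05. fail to reject H0.

tau_b = 0.4444 (C=26, D=10), p = 0.119439, fail to reject H0.


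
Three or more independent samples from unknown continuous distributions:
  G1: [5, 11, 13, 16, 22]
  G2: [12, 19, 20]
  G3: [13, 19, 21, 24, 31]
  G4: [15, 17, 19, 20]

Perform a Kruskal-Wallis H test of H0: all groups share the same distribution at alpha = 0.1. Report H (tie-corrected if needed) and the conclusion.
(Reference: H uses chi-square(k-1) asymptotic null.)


Step 1: Combine all N = 17 observations and assign midranks.
sorted (value, group, rank): (5,G1,1), (11,G1,2), (12,G2,3), (13,G1,4.5), (13,G3,4.5), (15,G4,6), (16,G1,7), (17,G4,8), (19,G2,10), (19,G3,10), (19,G4,10), (20,G2,12.5), (20,G4,12.5), (21,G3,14), (22,G1,15), (24,G3,16), (31,G3,17)
Step 2: Sum ranks within each group.
R_1 = 29.5 (n_1 = 5)
R_2 = 25.5 (n_2 = 3)
R_3 = 61.5 (n_3 = 5)
R_4 = 36.5 (n_4 = 4)
Step 3: H = 12/(N(N+1)) * sum(R_i^2/n_i) - 3(N+1)
     = 12/(17*18) * (29.5^2/5 + 25.5^2/3 + 61.5^2/5 + 36.5^2/4) - 3*18
     = 0.039216 * 1480.31 - 54
     = 4.051471.
Step 4: Ties present; correction factor C = 1 - 36/(17^3 - 17) = 0.992647. Corrected H = 4.051471 / 0.992647 = 4.081481.
Step 5: Under H0, H ~ chi^2(3); p-value = 0.252799.
Step 6: alpha = 0.1. fail to reject H0.

H = 4.0815, df = 3, p = 0.252799, fail to reject H0.


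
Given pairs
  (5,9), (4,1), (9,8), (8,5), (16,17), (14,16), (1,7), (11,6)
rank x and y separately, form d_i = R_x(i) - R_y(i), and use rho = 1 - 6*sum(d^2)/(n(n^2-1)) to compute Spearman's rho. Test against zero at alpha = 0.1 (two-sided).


Step 1: Rank x and y separately (midranks; no ties here).
rank(x): 5->3, 4->2, 9->5, 8->4, 16->8, 14->7, 1->1, 11->6
rank(y): 9->6, 1->1, 8->5, 5->2, 17->8, 16->7, 7->4, 6->3
Step 2: d_i = R_x(i) - R_y(i); compute d_i^2.
  (3-6)^2=9, (2-1)^2=1, (5-5)^2=0, (4-2)^2=4, (8-8)^2=0, (7-7)^2=0, (1-4)^2=9, (6-3)^2=9
sum(d^2) = 32.
Step 3: rho = 1 - 6*32 / (8*(8^2 - 1)) = 1 - 192/504 = 0.619048.
Step 4: Under H0, t = rho * sqrt((n-2)/(1-rho^2)) = 1.9308 ~ t(6).
Step 5: Two-sided p-value from the t-distribution with 6 df = 0.101733.
Step 6: alpha = 0.1. fail to reject H0.

rho = 0.6190, p = 0.101733, fail to reject H0 at alpha = 0.1.


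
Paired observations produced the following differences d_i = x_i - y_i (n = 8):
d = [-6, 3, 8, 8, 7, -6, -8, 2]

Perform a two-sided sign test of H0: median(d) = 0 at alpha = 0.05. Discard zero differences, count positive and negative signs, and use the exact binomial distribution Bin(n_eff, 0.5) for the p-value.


Step 1: Discard zero differences. Original n = 8; n_eff = number of nonzero differences = 8.
Nonzero differences (with sign): -6, +3, +8, +8, +7, -6, -8, +2
Step 2: Count signs: positive = 5, negative = 3.
Step 3: Under H0: P(positive) = 0.5, so the number of positives S ~ Bin(8, 0.5).
Step 4: Two-sided exact p-value = sum of Bin(8,0.5) probabilities at or below the observed probability = 0.726562.
Step 5: alpha = 0.05. fail to reject H0.

n_eff = 8, pos = 5, neg = 3, p = 0.726562, fail to reject H0.


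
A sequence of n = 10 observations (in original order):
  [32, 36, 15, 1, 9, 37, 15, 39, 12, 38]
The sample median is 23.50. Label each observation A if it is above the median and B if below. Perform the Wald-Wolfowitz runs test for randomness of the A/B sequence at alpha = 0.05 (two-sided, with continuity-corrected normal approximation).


Step 1: Compute median = 23.50; label A = above, B = below.
Labels in order: AABBBABABA  (n_A = 5, n_B = 5)
Step 2: Count runs R = 7.
Step 3: Under H0 (random ordering), E[R] = 2*n_A*n_B/(n_A+n_B) + 1 = 2*5*5/10 + 1 = 6.0000.
        Var[R] = 2*n_A*n_B*(2*n_A*n_B - n_A - n_B) / ((n_A+n_B)^2 * (n_A+n_B-1)) = 2000/900 = 2.2222.
        SD[R] = 1.4907.
Step 4: Continuity-corrected z = (R - 0.5 - E[R]) / SD[R] = (7 - 0.5 - 6.0000) / 1.4907 = 0.3354.
Step 5: Two-sided p-value via normal approximation = 2*(1 - Phi(|z|)) = 0.737316.
Step 6: alpha = 0.05. fail to reject H0.

R = 7, z = 0.3354, p = 0.737316, fail to reject H0.


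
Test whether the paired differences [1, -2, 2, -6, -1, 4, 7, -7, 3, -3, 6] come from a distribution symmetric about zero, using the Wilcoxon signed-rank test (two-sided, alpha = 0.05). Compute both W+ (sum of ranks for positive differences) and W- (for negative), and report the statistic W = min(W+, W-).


Step 1: Drop any zero differences (none here) and take |d_i|.
|d| = [1, 2, 2, 6, 1, 4, 7, 7, 3, 3, 6]
Step 2: Midrank |d_i| (ties get averaged ranks).
ranks: |1|->1.5, |2|->3.5, |2|->3.5, |6|->8.5, |1|->1.5, |4|->7, |7|->10.5, |7|->10.5, |3|->5.5, |3|->5.5, |6|->8.5
Step 3: Attach original signs; sum ranks with positive sign and with negative sign.
W+ = 1.5 + 3.5 + 7 + 10.5 + 5.5 + 8.5 = 36.5
W- = 3.5 + 8.5 + 1.5 + 10.5 + 5.5 = 29.5
(Check: W+ + W- = 66 should equal n(n+1)/2 = 66.)
Step 4: Test statistic W = min(W+, W-) = 29.5.
Step 5: Ties in |d|, so use the tie-corrected normal approximation.
        E[W] = n(n+1)/4 = 11*12/4 = 33.
        Tie groups: |d|=1 (t=2), |d|=2 (t=2), |d|=3 (t=2), |d|=6 (t=2), |d|=7 (t=2); sum(t^3 - t) = 30.
        Var[W] = n(n+1)(2n+1)/24 - sum(t^3-t)/48 = 3036/24 - 30/48 = 125.875.
        z = (W - E[W]) / sqrt(Var[W]) = (29.5 - 33) / 11.2194 = -0.3120.
        Two-sided p = 2*Phi(z) = 0.755071.
Step 6: alpha = 0.05. fail to reject H0.

W+ = 36.5, W- = 29.5, W = min = 29.5, p = 0.755071, fail to reject H0.


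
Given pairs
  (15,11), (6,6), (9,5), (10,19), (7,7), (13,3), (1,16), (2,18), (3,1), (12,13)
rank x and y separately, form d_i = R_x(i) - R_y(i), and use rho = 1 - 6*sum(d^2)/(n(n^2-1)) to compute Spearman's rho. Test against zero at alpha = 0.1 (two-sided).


Step 1: Rank x and y separately (midranks; no ties here).
rank(x): 15->10, 6->4, 9->6, 10->7, 7->5, 13->9, 1->1, 2->2, 3->3, 12->8
rank(y): 11->6, 6->4, 5->3, 19->10, 7->5, 3->2, 16->8, 18->9, 1->1, 13->7
Step 2: d_i = R_x(i) - R_y(i); compute d_i^2.
  (10-6)^2=16, (4-4)^2=0, (6-3)^2=9, (7-10)^2=9, (5-5)^2=0, (9-2)^2=49, (1-8)^2=49, (2-9)^2=49, (3-1)^2=4, (8-7)^2=1
sum(d^2) = 186.
Step 3: rho = 1 - 6*186 / (10*(10^2 - 1)) = 1 - 1116/990 = -0.127273.
Step 4: Under H0, t = rho * sqrt((n-2)/(1-rho^2)) = -0.3629 ~ t(8).
Step 5: Two-sided p-value from the t-distribution with 8 df = 0.726057.
Step 6: alpha = 0.1. fail to reject H0.

rho = -0.1273, p = 0.726057, fail to reject H0 at alpha = 0.1.


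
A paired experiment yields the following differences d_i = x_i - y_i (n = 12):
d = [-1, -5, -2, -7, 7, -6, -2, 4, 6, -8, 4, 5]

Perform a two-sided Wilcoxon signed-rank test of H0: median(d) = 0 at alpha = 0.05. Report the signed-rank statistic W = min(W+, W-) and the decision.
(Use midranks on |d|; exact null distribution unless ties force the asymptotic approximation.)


Step 1: Drop any zero differences (none here) and take |d_i|.
|d| = [1, 5, 2, 7, 7, 6, 2, 4, 6, 8, 4, 5]
Step 2: Midrank |d_i| (ties get averaged ranks).
ranks: |1|->1, |5|->6.5, |2|->2.5, |7|->10.5, |7|->10.5, |6|->8.5, |2|->2.5, |4|->4.5, |6|->8.5, |8|->12, |4|->4.5, |5|->6.5
Step 3: Attach original signs; sum ranks with positive sign and with negative sign.
W+ = 10.5 + 4.5 + 8.5 + 4.5 + 6.5 = 34.5
W- = 1 + 6.5 + 2.5 + 10.5 + 8.5 + 2.5 + 12 = 43.5
(Check: W+ + W- = 78 should equal n(n+1)/2 = 78.)
Step 4: Test statistic W = min(W+, W-) = 34.5.
Step 5: Ties in |d|, so use the tie-corrected normal approximation.
        E[W] = n(n+1)/4 = 12*13/4 = 39.
        Tie groups: |d|=2 (t=2), |d|=4 (t=2), |d|=5 (t=2), |d|=6 (t=2), |d|=7 (t=2); sum(t^3 - t) = 30.
        Var[W] = n(n+1)(2n+1)/24 - sum(t^3-t)/48 = 3900/24 - 30/48 = 161.875.
        z = (W - E[W]) / sqrt(Var[W]) = (34.5 - 39) / 12.7230 = -0.3537.
        Two-sided p = 2*Phi(z) = 0.723571.
Step 6: alpha = 0.05. fail to reject H0.

W+ = 34.5, W- = 43.5, W = min = 34.5, p = 0.723571, fail to reject H0.


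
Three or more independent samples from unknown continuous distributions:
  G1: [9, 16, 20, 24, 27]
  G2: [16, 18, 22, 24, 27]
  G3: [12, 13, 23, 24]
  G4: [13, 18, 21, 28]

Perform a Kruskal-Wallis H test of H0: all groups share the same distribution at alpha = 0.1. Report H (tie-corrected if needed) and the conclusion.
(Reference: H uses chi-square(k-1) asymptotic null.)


Step 1: Combine all N = 18 observations and assign midranks.
sorted (value, group, rank): (9,G1,1), (12,G3,2), (13,G3,3.5), (13,G4,3.5), (16,G1,5.5), (16,G2,5.5), (18,G2,7.5), (18,G4,7.5), (20,G1,9), (21,G4,10), (22,G2,11), (23,G3,12), (24,G1,14), (24,G2,14), (24,G3,14), (27,G1,16.5), (27,G2,16.5), (28,G4,18)
Step 2: Sum ranks within each group.
R_1 = 46 (n_1 = 5)
R_2 = 54.5 (n_2 = 5)
R_3 = 31.5 (n_3 = 4)
R_4 = 39 (n_4 = 4)
Step 3: H = 12/(N(N+1)) * sum(R_i^2/n_i) - 3(N+1)
     = 12/(18*19) * (46^2/5 + 54.5^2/5 + 31.5^2/4 + 39^2/4) - 3*19
     = 0.035088 * 1645.56 - 57
     = 0.739035.
Step 4: Ties present; correction factor C = 1 - 48/(18^3 - 18) = 0.991744. Corrected H = 0.739035 / 0.991744 = 0.745187.
Step 5: Under H0, H ~ chi^2(3); p-value = 0.862527.
Step 6: alpha = 0.1. fail to reject H0.

H = 0.7452, df = 3, p = 0.862527, fail to reject H0.


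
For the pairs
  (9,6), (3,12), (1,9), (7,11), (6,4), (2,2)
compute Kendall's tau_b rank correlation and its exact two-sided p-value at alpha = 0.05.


Step 1: Enumerate the 15 unordered pairs (i,j) with i<j and classify each by sign(x_j-x_i) * sign(y_j-y_i).
  (1,2):dx=-6,dy=+6->D; (1,3):dx=-8,dy=+3->D; (1,4):dx=-2,dy=+5->D; (1,5):dx=-3,dy=-2->C
  (1,6):dx=-7,dy=-4->C; (2,3):dx=-2,dy=-3->C; (2,4):dx=+4,dy=-1->D; (2,5):dx=+3,dy=-8->D
  (2,6):dx=-1,dy=-10->C; (3,4):dx=+6,dy=+2->C; (3,5):dx=+5,dy=-5->D; (3,6):dx=+1,dy=-7->D
  (4,5):dx=-1,dy=-7->C; (4,6):dx=-5,dy=-9->C; (5,6):dx=-4,dy=-2->C
Step 2: C = 8, D = 7, total pairs = 15.
Step 3: tau = (C - D)/(n(n-1)/2) = (8 - 7)/15 = 0.066667.
Step 4: Exact two-sided p-value (enumerate n! = 720 permutations of y under H0): p = 1.000000.
Step 5: alpha = 0.05. fail to reject H0.

tau_b = 0.0667 (C=8, D=7), p = 1.000000, fail to reject H0.


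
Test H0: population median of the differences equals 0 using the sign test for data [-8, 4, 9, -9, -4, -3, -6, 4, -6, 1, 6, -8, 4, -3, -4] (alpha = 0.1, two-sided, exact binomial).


Step 1: Discard zero differences. Original n = 15; n_eff = number of nonzero differences = 15.
Nonzero differences (with sign): -8, +4, +9, -9, -4, -3, -6, +4, -6, +1, +6, -8, +4, -3, -4
Step 2: Count signs: positive = 6, negative = 9.
Step 3: Under H0: P(positive) = 0.5, so the number of positives S ~ Bin(15, 0.5).
Step 4: Two-sided exact p-value = sum of Bin(15,0.5) probabilities at or below the observed probability = 0.607239.
Step 5: alpha = 0.1. fail to reject H0.

n_eff = 15, pos = 6, neg = 9, p = 0.607239, fail to reject H0.


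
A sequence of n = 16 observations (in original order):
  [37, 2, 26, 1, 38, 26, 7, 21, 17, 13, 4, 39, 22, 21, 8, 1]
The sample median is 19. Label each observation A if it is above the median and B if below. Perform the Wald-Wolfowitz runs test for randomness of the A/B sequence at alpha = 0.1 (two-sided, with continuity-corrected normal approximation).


Step 1: Compute median = 19; label A = above, B = below.
Labels in order: ABABAABABBBAAABB  (n_A = 8, n_B = 8)
Step 2: Count runs R = 10.
Step 3: Under H0 (random ordering), E[R] = 2*n_A*n_B/(n_A+n_B) + 1 = 2*8*8/16 + 1 = 9.0000.
        Var[R] = 2*n_A*n_B*(2*n_A*n_B - n_A - n_B) / ((n_A+n_B)^2 * (n_A+n_B-1)) = 14336/3840 = 3.7333.
        SD[R] = 1.9322.
Step 4: Continuity-corrected z = (R - 0.5 - E[R]) / SD[R] = (10 - 0.5 - 9.0000) / 1.9322 = 0.2588.
Step 5: Two-sided p-value via normal approximation = 2*(1 - Phi(|z|)) = 0.795809.
Step 6: alpha = 0.1. fail to reject H0.

R = 10, z = 0.2588, p = 0.795809, fail to reject H0.


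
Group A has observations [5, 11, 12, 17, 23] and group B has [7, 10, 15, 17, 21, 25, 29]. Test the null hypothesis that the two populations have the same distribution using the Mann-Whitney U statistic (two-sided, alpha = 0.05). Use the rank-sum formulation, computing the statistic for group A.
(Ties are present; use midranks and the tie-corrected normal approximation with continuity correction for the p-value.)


Step 1: Combine and sort all 12 observations; assign midranks.
sorted (value, group): (5,X), (7,Y), (10,Y), (11,X), (12,X), (15,Y), (17,X), (17,Y), (21,Y), (23,X), (25,Y), (29,Y)
ranks: 5->1, 7->2, 10->3, 11->4, 12->5, 15->6, 17->7.5, 17->7.5, 21->9, 23->10, 25->11, 29->12
Step 2: Rank sum for X: R1 = 1 + 4 + 5 + 7.5 + 10 = 27.5.
Step 3: U_X = R1 - n1(n1+1)/2 = 27.5 - 5*6/2 = 27.5 - 15 = 12.5.
       U_Y = n1*n2 - U_X = 35 - 12.5 = 22.5.
Step 4: Ties are present, so use the tie-corrected normal approximation (with continuity correction) for the p-value.
Step 5: p-value = 0.464120; compare to alpha = 0.05. fail to reject H0.

U_X = 12.5, p = 0.464120, fail to reject H0 at alpha = 0.05.


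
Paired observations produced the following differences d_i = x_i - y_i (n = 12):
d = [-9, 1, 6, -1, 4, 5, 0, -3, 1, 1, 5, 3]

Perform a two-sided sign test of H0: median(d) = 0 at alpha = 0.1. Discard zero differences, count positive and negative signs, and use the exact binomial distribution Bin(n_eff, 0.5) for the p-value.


Step 1: Discard zero differences. Original n = 12; n_eff = number of nonzero differences = 11.
Nonzero differences (with sign): -9, +1, +6, -1, +4, +5, -3, +1, +1, +5, +3
Step 2: Count signs: positive = 8, negative = 3.
Step 3: Under H0: P(positive) = 0.5, so the number of positives S ~ Bin(11, 0.5).
Step 4: Two-sided exact p-value = sum of Bin(11,0.5) probabilities at or below the observed probability = 0.226562.
Step 5: alpha = 0.1. fail to reject H0.

n_eff = 11, pos = 8, neg = 3, p = 0.226562, fail to reject H0.


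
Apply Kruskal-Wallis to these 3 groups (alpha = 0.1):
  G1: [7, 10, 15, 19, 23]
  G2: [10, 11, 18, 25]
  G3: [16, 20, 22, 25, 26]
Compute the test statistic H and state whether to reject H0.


Step 1: Combine all N = 14 observations and assign midranks.
sorted (value, group, rank): (7,G1,1), (10,G1,2.5), (10,G2,2.5), (11,G2,4), (15,G1,5), (16,G3,6), (18,G2,7), (19,G1,8), (20,G3,9), (22,G3,10), (23,G1,11), (25,G2,12.5), (25,G3,12.5), (26,G3,14)
Step 2: Sum ranks within each group.
R_1 = 27.5 (n_1 = 5)
R_2 = 26 (n_2 = 4)
R_3 = 51.5 (n_3 = 5)
Step 3: H = 12/(N(N+1)) * sum(R_i^2/n_i) - 3(N+1)
     = 12/(14*15) * (27.5^2/5 + 26^2/4 + 51.5^2/5) - 3*15
     = 0.057143 * 850.7 - 45
     = 3.611429.
Step 4: Ties present; correction factor C = 1 - 12/(14^3 - 14) = 0.995604. Corrected H = 3.611429 / 0.995604 = 3.627373.
Step 5: Under H0, H ~ chi^2(2); p-value = 0.163052.
Step 6: alpha = 0.1. fail to reject H0.

H = 3.6274, df = 2, p = 0.163052, fail to reject H0.


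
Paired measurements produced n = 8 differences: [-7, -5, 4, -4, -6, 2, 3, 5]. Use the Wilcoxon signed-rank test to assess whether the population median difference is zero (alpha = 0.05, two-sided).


Step 1: Drop any zero differences (none here) and take |d_i|.
|d| = [7, 5, 4, 4, 6, 2, 3, 5]
Step 2: Midrank |d_i| (ties get averaged ranks).
ranks: |7|->8, |5|->5.5, |4|->3.5, |4|->3.5, |6|->7, |2|->1, |3|->2, |5|->5.5
Step 3: Attach original signs; sum ranks with positive sign and with negative sign.
W+ = 3.5 + 1 + 2 + 5.5 = 12
W- = 8 + 5.5 + 3.5 + 7 = 24
(Check: W+ + W- = 36 should equal n(n+1)/2 = 36.)
Step 4: Test statistic W = min(W+, W-) = 12.
Step 5: Ties in |d|, so use the tie-corrected normal approximation.
        E[W] = n(n+1)/4 = 8*9/4 = 18.
        Tie groups: |d|=4 (t=2), |d|=5 (t=2); sum(t^3 - t) = 12.
        Var[W] = n(n+1)(2n+1)/24 - sum(t^3-t)/48 = 1224/24 - 12/48 = 50.75.
        z = (W - E[W]) / sqrt(Var[W]) = (12 - 18) / 7.1239 = -0.8422.
        Two-sided p = 2*Phi(z) = 0.399656.
Step 6: alpha = 0.05. fail to reject H0.

W+ = 12, W- = 24, W = min = 12, p = 0.399656, fail to reject H0.


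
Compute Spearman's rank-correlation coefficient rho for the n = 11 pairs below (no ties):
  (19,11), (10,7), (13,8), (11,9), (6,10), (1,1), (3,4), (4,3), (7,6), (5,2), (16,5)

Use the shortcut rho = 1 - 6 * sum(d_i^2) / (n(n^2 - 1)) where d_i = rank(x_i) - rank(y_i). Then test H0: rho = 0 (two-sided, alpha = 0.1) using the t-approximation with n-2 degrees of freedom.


Step 1: Rank x and y separately (midranks; no ties here).
rank(x): 19->11, 10->7, 13->9, 11->8, 6->5, 1->1, 3->2, 4->3, 7->6, 5->4, 16->10
rank(y): 11->11, 7->7, 8->8, 9->9, 10->10, 1->1, 4->4, 3->3, 6->6, 2->2, 5->5
Step 2: d_i = R_x(i) - R_y(i); compute d_i^2.
  (11-11)^2=0, (7-7)^2=0, (9-8)^2=1, (8-9)^2=1, (5-10)^2=25, (1-1)^2=0, (2-4)^2=4, (3-3)^2=0, (6-6)^2=0, (4-2)^2=4, (10-5)^2=25
sum(d^2) = 60.
Step 3: rho = 1 - 6*60 / (11*(11^2 - 1)) = 1 - 360/1320 = 0.727273.
Step 4: Under H0, t = rho * sqrt((n-2)/(1-rho^2)) = 3.1789 ~ t(9).
Step 5: Two-sided p-value from the t-distribution with 9 df = 0.011205.
Step 6: alpha = 0.1. reject H0.

rho = 0.7273, p = 0.011205, reject H0 at alpha = 0.1.


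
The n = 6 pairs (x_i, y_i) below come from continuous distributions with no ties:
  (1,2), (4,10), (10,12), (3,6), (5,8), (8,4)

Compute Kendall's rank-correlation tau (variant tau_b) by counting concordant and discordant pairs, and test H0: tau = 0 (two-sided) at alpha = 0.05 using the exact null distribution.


Step 1: Enumerate the 15 unordered pairs (i,j) with i<j and classify each by sign(x_j-x_i) * sign(y_j-y_i).
  (1,2):dx=+3,dy=+8->C; (1,3):dx=+9,dy=+10->C; (1,4):dx=+2,dy=+4->C; (1,5):dx=+4,dy=+6->C
  (1,6):dx=+7,dy=+2->C; (2,3):dx=+6,dy=+2->C; (2,4):dx=-1,dy=-4->C; (2,5):dx=+1,dy=-2->D
  (2,6):dx=+4,dy=-6->D; (3,4):dx=-7,dy=-6->C; (3,5):dx=-5,dy=-4->C; (3,6):dx=-2,dy=-8->C
  (4,5):dx=+2,dy=+2->C; (4,6):dx=+5,dy=-2->D; (5,6):dx=+3,dy=-4->D
Step 2: C = 11, D = 4, total pairs = 15.
Step 3: tau = (C - D)/(n(n-1)/2) = (11 - 4)/15 = 0.466667.
Step 4: Exact two-sided p-value (enumerate n! = 720 permutations of y under H0): p = 0.272222.
Step 5: alpha = 0.05. fail to reject H0.

tau_b = 0.4667 (C=11, D=4), p = 0.272222, fail to reject H0.


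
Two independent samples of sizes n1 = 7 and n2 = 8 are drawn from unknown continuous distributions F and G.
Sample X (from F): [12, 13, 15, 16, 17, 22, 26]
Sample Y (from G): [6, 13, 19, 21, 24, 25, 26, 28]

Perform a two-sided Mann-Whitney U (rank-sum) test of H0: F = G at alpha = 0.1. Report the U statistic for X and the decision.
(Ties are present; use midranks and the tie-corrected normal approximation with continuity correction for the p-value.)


Step 1: Combine and sort all 15 observations; assign midranks.
sorted (value, group): (6,Y), (12,X), (13,X), (13,Y), (15,X), (16,X), (17,X), (19,Y), (21,Y), (22,X), (24,Y), (25,Y), (26,X), (26,Y), (28,Y)
ranks: 6->1, 12->2, 13->3.5, 13->3.5, 15->5, 16->6, 17->7, 19->8, 21->9, 22->10, 24->11, 25->12, 26->13.5, 26->13.5, 28->15
Step 2: Rank sum for X: R1 = 2 + 3.5 + 5 + 6 + 7 + 10 + 13.5 = 47.
Step 3: U_X = R1 - n1(n1+1)/2 = 47 - 7*8/2 = 47 - 28 = 19.
       U_Y = n1*n2 - U_X = 56 - 19 = 37.
Step 4: Ties are present, so use the tie-corrected normal approximation (with continuity correction) for the p-value.
Step 5: p-value = 0.324405; compare to alpha = 0.1. fail to reject H0.

U_X = 19, p = 0.324405, fail to reject H0 at alpha = 0.1.


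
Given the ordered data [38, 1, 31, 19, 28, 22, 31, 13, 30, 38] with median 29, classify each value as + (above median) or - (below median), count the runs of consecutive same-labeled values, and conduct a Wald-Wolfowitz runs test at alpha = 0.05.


Step 1: Compute median = 29; label A = above, B = below.
Labels in order: ABABBBABAA  (n_A = 5, n_B = 5)
Step 2: Count runs R = 7.
Step 3: Under H0 (random ordering), E[R] = 2*n_A*n_B/(n_A+n_B) + 1 = 2*5*5/10 + 1 = 6.0000.
        Var[R] = 2*n_A*n_B*(2*n_A*n_B - n_A - n_B) / ((n_A+n_B)^2 * (n_A+n_B-1)) = 2000/900 = 2.2222.
        SD[R] = 1.4907.
Step 4: Continuity-corrected z = (R - 0.5 - E[R]) / SD[R] = (7 - 0.5 - 6.0000) / 1.4907 = 0.3354.
Step 5: Two-sided p-value via normal approximation = 2*(1 - Phi(|z|)) = 0.737316.
Step 6: alpha = 0.05. fail to reject H0.

R = 7, z = 0.3354, p = 0.737316, fail to reject H0.


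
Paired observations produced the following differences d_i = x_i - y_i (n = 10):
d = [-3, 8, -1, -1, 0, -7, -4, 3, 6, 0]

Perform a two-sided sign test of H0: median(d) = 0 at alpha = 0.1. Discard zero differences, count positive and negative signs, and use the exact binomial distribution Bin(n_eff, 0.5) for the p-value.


Step 1: Discard zero differences. Original n = 10; n_eff = number of nonzero differences = 8.
Nonzero differences (with sign): -3, +8, -1, -1, -7, -4, +3, +6
Step 2: Count signs: positive = 3, negative = 5.
Step 3: Under H0: P(positive) = 0.5, so the number of positives S ~ Bin(8, 0.5).
Step 4: Two-sided exact p-value = sum of Bin(8,0.5) probabilities at or below the observed probability = 0.726562.
Step 5: alpha = 0.1. fail to reject H0.

n_eff = 8, pos = 3, neg = 5, p = 0.726562, fail to reject H0.


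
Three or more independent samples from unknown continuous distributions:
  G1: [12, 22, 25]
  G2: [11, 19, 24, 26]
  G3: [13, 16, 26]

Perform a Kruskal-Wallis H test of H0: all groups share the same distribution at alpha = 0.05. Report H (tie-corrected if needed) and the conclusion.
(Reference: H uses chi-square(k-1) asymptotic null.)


Step 1: Combine all N = 10 observations and assign midranks.
sorted (value, group, rank): (11,G2,1), (12,G1,2), (13,G3,3), (16,G3,4), (19,G2,5), (22,G1,6), (24,G2,7), (25,G1,8), (26,G2,9.5), (26,G3,9.5)
Step 2: Sum ranks within each group.
R_1 = 16 (n_1 = 3)
R_2 = 22.5 (n_2 = 4)
R_3 = 16.5 (n_3 = 3)
Step 3: H = 12/(N(N+1)) * sum(R_i^2/n_i) - 3(N+1)
     = 12/(10*11) * (16^2/3 + 22.5^2/4 + 16.5^2/3) - 3*11
     = 0.109091 * 302.646 - 33
     = 0.015909.
Step 4: Ties present; correction factor C = 1 - 6/(10^3 - 10) = 0.993939. Corrected H = 0.015909 / 0.993939 = 0.016006.
Step 5: Under H0, H ~ chi^2(2); p-value = 0.992029.
Step 6: alpha = 0.05. fail to reject H0.

H = 0.0160, df = 2, p = 0.992029, fail to reject H0.


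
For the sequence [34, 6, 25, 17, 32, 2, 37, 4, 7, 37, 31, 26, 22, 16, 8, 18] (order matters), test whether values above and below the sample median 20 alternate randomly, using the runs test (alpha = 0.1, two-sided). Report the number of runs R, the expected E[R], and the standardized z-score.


Step 1: Compute median = 20; label A = above, B = below.
Labels in order: ABABABABBAAAABBB  (n_A = 8, n_B = 8)
Step 2: Count runs R = 10.
Step 3: Under H0 (random ordering), E[R] = 2*n_A*n_B/(n_A+n_B) + 1 = 2*8*8/16 + 1 = 9.0000.
        Var[R] = 2*n_A*n_B*(2*n_A*n_B - n_A - n_B) / ((n_A+n_B)^2 * (n_A+n_B-1)) = 14336/3840 = 3.7333.
        SD[R] = 1.9322.
Step 4: Continuity-corrected z = (R - 0.5 - E[R]) / SD[R] = (10 - 0.5 - 9.0000) / 1.9322 = 0.2588.
Step 5: Two-sided p-value via normal approximation = 2*(1 - Phi(|z|)) = 0.795809.
Step 6: alpha = 0.1. fail to reject H0.

R = 10, z = 0.2588, p = 0.795809, fail to reject H0.


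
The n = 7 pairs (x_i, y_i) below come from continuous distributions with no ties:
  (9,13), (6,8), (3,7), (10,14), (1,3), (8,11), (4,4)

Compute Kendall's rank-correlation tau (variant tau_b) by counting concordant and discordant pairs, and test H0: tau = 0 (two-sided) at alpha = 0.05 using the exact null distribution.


Step 1: Enumerate the 21 unordered pairs (i,j) with i<j and classify each by sign(x_j-x_i) * sign(y_j-y_i).
  (1,2):dx=-3,dy=-5->C; (1,3):dx=-6,dy=-6->C; (1,4):dx=+1,dy=+1->C; (1,5):dx=-8,dy=-10->C
  (1,6):dx=-1,dy=-2->C; (1,7):dx=-5,dy=-9->C; (2,3):dx=-3,dy=-1->C; (2,4):dx=+4,dy=+6->C
  (2,5):dx=-5,dy=-5->C; (2,6):dx=+2,dy=+3->C; (2,7):dx=-2,dy=-4->C; (3,4):dx=+7,dy=+7->C
  (3,5):dx=-2,dy=-4->C; (3,6):dx=+5,dy=+4->C; (3,7):dx=+1,dy=-3->D; (4,5):dx=-9,dy=-11->C
  (4,6):dx=-2,dy=-3->C; (4,7):dx=-6,dy=-10->C; (5,6):dx=+7,dy=+8->C; (5,7):dx=+3,dy=+1->C
  (6,7):dx=-4,dy=-7->C
Step 2: C = 20, D = 1, total pairs = 21.
Step 3: tau = (C - D)/(n(n-1)/2) = (20 - 1)/21 = 0.904762.
Step 4: Exact two-sided p-value (enumerate n! = 5040 permutations of y under H0): p = 0.002778.
Step 5: alpha = 0.05. reject H0.

tau_b = 0.9048 (C=20, D=1), p = 0.002778, reject H0.


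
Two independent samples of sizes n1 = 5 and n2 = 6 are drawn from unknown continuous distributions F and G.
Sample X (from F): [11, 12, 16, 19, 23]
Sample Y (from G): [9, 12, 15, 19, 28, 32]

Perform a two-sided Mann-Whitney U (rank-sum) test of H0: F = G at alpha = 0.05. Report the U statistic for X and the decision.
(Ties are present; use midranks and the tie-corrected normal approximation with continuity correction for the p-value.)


Step 1: Combine and sort all 11 observations; assign midranks.
sorted (value, group): (9,Y), (11,X), (12,X), (12,Y), (15,Y), (16,X), (19,X), (19,Y), (23,X), (28,Y), (32,Y)
ranks: 9->1, 11->2, 12->3.5, 12->3.5, 15->5, 16->6, 19->7.5, 19->7.5, 23->9, 28->10, 32->11
Step 2: Rank sum for X: R1 = 2 + 3.5 + 6 + 7.5 + 9 = 28.
Step 3: U_X = R1 - n1(n1+1)/2 = 28 - 5*6/2 = 28 - 15 = 13.
       U_Y = n1*n2 - U_X = 30 - 13 = 17.
Step 4: Ties are present, so use the tie-corrected normal approximation (with continuity correction) for the p-value.
Step 5: p-value = 0.783228; compare to alpha = 0.05. fail to reject H0.

U_X = 13, p = 0.783228, fail to reject H0 at alpha = 0.05.


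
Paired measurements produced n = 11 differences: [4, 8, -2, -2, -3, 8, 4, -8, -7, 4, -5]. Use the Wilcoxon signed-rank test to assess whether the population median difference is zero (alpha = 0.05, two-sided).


Step 1: Drop any zero differences (none here) and take |d_i|.
|d| = [4, 8, 2, 2, 3, 8, 4, 8, 7, 4, 5]
Step 2: Midrank |d_i| (ties get averaged ranks).
ranks: |4|->5, |8|->10, |2|->1.5, |2|->1.5, |3|->3, |8|->10, |4|->5, |8|->10, |7|->8, |4|->5, |5|->7
Step 3: Attach original signs; sum ranks with positive sign and with negative sign.
W+ = 5 + 10 + 10 + 5 + 5 = 35
W- = 1.5 + 1.5 + 3 + 10 + 8 + 7 = 31
(Check: W+ + W- = 66 should equal n(n+1)/2 = 66.)
Step 4: Test statistic W = min(W+, W-) = 31.
Step 5: Ties in |d|, so use the tie-corrected normal approximation.
        E[W] = n(n+1)/4 = 11*12/4 = 33.
        Tie groups: |d|=2 (t=2), |d|=4 (t=3), |d|=8 (t=3); sum(t^3 - t) = 54.
        Var[W] = n(n+1)(2n+1)/24 - sum(t^3-t)/48 = 3036/24 - 54/48 = 125.375.
        z = (W - E[W]) / sqrt(Var[W]) = (31 - 33) / 11.1971 = -0.1786.
        Two-sided p = 2*Phi(z) = 0.858238.
Step 6: alpha = 0.05. fail to reject H0.

W+ = 35, W- = 31, W = min = 31, p = 0.858238, fail to reject H0.
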